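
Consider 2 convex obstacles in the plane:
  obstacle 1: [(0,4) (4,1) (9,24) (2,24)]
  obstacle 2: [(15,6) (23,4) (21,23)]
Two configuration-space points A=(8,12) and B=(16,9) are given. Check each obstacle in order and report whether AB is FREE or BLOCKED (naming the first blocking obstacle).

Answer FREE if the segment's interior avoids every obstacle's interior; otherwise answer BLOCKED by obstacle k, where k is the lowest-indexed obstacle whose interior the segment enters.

FREE

Obstacle 1 [(0,4) (4,1) (9,24) (2,24)]:
  edge (0,4)–(4,1): clear
  edge (4,1)–(9,24): clear
  edge (9,24)–(2,24): clear
  edge (2,24)–(0,4): clear
  midpoint (12,21/2) outside
  → clear
Obstacle 2 [(15,6) (23,4) (21,23)]:
  edge (15,6)–(23,4): clear
  edge (23,4)–(21,23): clear
  edge (21,23)–(15,6): clear
  midpoint (12,21/2) outside
  → clear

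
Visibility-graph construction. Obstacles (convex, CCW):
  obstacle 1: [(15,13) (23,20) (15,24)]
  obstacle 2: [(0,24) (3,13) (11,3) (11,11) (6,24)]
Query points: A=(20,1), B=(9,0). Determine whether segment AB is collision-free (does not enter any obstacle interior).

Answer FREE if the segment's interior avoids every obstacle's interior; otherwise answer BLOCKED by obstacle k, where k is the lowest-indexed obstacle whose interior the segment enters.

FREE

Obstacle 1 [(15,13) (23,20) (15,24)]:
  edge (15,13)–(23,20): clear
  edge (23,20)–(15,24): clear
  edge (15,24)–(15,13): clear
  midpoint (29/2,1/2) outside
  → clear
Obstacle 2 [(0,24) (3,13) (11,3) (11,11) (6,24)]:
  edge (0,24)–(3,13): clear
  edge (3,13)–(11,3): clear
  edge (11,3)–(11,11): clear
  edge (11,11)–(6,24): clear
  edge (6,24)–(0,24): clear
  midpoint (29/2,1/2) outside
  → clear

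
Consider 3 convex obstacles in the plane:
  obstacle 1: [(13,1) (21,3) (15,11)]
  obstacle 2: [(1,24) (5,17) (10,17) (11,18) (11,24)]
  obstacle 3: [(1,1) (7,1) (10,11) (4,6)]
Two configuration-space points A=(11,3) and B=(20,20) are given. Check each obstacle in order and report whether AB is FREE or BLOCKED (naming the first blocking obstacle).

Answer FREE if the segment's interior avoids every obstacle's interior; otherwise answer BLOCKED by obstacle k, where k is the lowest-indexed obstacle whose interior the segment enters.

BLOCKED by obstacle 1

Obstacle 1 [(13,1) (21,3) (15,11)]:
  edge (13,1)–(21,3): clear
  edge (21,3)–(15,11): crosses AB
  edge (15,11)–(13,1): crosses AB
  → BLOCKED
Obstacle 2 [(1,24) (5,17) (10,17) (11,18) (11,24)]:
  edge (1,24)–(5,17): clear
  edge (5,17)–(10,17): clear
  edge (10,17)–(11,18): clear
  edge (11,18)–(11,24): clear
  edge (11,24)–(1,24): clear
  midpoint (31/2,23/2) outside
  → clear
Obstacle 3 [(1,1) (7,1) (10,11) (4,6)]:
  edge (1,1)–(7,1): clear
  edge (7,1)–(10,11): clear
  edge (10,11)–(4,6): clear
  edge (4,6)–(1,1): clear
  midpoint (31/2,23/2) outside
  → clear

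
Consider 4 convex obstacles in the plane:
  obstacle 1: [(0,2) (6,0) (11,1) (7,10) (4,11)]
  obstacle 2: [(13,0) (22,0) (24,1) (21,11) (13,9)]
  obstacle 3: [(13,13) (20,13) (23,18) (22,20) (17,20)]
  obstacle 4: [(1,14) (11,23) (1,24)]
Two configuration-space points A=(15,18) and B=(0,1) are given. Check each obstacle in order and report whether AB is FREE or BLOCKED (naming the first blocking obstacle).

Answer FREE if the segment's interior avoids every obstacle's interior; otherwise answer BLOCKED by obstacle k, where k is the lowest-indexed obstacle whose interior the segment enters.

Obstacle 1 [(0,2) (6,0) (11,1) (7,10) (4,11)]:
  edge (0,2)–(6,0): crosses AB
  edge (6,0)–(11,1): clear
  edge (11,1)–(7,10): crosses AB
  edge (7,10)–(4,11): clear
  edge (4,11)–(0,2): clear
  → BLOCKED
Obstacle 2 [(13,0) (22,0) (24,1) (21,11) (13,9)]:
  edge (13,0)–(22,0): clear
  edge (22,0)–(24,1): clear
  edge (24,1)–(21,11): clear
  edge (21,11)–(13,9): clear
  edge (13,9)–(13,0): clear
  midpoint (15/2,19/2) outside
  → clear
Obstacle 3 [(13,13) (20,13) (23,18) (22,20) (17,20)]:
  edge (13,13)–(20,13): clear
  edge (20,13)–(23,18): clear
  edge (23,18)–(22,20): clear
  edge (22,20)–(17,20): clear
  edge (17,20)–(13,13): clear
  midpoint (15/2,19/2) outside
  → clear
Obstacle 4 [(1,14) (11,23) (1,24)]:
  edge (1,14)–(11,23): clear
  edge (11,23)–(1,24): clear
  edge (1,24)–(1,14): clear
  midpoint (15/2,19/2) outside
  → clear

BLOCKED by obstacle 1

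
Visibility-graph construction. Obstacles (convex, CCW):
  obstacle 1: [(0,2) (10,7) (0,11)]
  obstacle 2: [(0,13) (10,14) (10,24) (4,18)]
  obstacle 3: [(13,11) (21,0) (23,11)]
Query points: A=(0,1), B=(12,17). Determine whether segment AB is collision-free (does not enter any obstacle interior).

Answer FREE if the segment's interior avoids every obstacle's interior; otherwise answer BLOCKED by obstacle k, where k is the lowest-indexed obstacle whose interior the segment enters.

BLOCKED by obstacle 1

Obstacle 1 [(0,2) (10,7) (0,11)]:
  edge (0,2)–(10,7): crosses AB
  edge (10,7)–(0,11): crosses AB
  edge (0,11)–(0,2): clear
  → BLOCKED
Obstacle 2 [(0,13) (10,14) (10,24) (4,18)]:
  edge (0,13)–(10,14): crosses AB
  edge (10,14)–(10,24): crosses AB
  edge (10,24)–(4,18): clear
  edge (4,18)–(0,13): clear
  → BLOCKED
Obstacle 3 [(13,11) (21,0) (23,11)]:
  edge (13,11)–(21,0): clear
  edge (21,0)–(23,11): clear
  edge (23,11)–(13,11): clear
  midpoint (6,9) outside
  → clear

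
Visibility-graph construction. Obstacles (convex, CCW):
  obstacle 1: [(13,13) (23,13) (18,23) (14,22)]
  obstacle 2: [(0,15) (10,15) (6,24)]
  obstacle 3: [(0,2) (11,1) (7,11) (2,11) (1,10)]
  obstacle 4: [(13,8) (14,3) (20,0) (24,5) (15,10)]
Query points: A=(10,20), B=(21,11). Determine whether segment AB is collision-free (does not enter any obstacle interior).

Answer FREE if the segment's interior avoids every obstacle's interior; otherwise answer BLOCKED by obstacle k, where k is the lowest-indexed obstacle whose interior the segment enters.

Obstacle 1 [(13,13) (23,13) (18,23) (14,22)]:
  edge (13,13)–(23,13): crosses AB
  edge (23,13)–(18,23): clear
  edge (18,23)–(14,22): clear
  edge (14,22)–(13,13): crosses AB
  → BLOCKED
Obstacle 2 [(0,15) (10,15) (6,24)]:
  edge (0,15)–(10,15): clear
  edge (10,15)–(6,24): clear
  edge (6,24)–(0,15): clear
  midpoint (31/2,31/2) outside
  → clear
Obstacle 3 [(0,2) (11,1) (7,11) (2,11) (1,10)]:
  edge (0,2)–(11,1): clear
  edge (11,1)–(7,11): clear
  edge (7,11)–(2,11): clear
  edge (2,11)–(1,10): clear
  edge (1,10)–(0,2): clear
  midpoint (31/2,31/2) outside
  → clear
Obstacle 4 [(13,8) (14,3) (20,0) (24,5) (15,10)]:
  edge (13,8)–(14,3): clear
  edge (14,3)–(20,0): clear
  edge (20,0)–(24,5): clear
  edge (24,5)–(15,10): clear
  edge (15,10)–(13,8): clear
  midpoint (31/2,31/2) outside
  → clear

BLOCKED by obstacle 1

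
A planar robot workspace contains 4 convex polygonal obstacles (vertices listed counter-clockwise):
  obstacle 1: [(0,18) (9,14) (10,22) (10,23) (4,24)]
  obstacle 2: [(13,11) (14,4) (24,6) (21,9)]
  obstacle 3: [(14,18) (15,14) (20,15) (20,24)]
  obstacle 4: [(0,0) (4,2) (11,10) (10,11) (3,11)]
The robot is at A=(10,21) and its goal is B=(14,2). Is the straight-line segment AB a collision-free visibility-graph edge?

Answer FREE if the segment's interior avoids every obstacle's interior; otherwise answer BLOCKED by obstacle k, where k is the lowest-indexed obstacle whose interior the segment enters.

Obstacle 1 [(0,18) (9,14) (10,22) (10,23) (4,24)]:
  edge (0,18)–(9,14): clear
  edge (9,14)–(10,22): clear
  edge (10,22)–(10,23): clear
  edge (10,23)–(4,24): clear
  edge (4,24)–(0,18): clear
  midpoint (12,23/2) outside
  → clear
Obstacle 2 [(13,11) (14,4) (24,6) (21,9)]:
  edge (13,11)–(14,4): clear
  edge (14,4)–(24,6): clear
  edge (24,6)–(21,9): clear
  edge (21,9)–(13,11): clear
  midpoint (12,23/2) outside
  → clear
Obstacle 3 [(14,18) (15,14) (20,15) (20,24)]:
  edge (14,18)–(15,14): clear
  edge (15,14)–(20,15): clear
  edge (20,15)–(20,24): clear
  edge (20,24)–(14,18): clear
  midpoint (12,23/2) outside
  → clear
Obstacle 4 [(0,0) (4,2) (11,10) (10,11) (3,11)]:
  edge (0,0)–(4,2): clear
  edge (4,2)–(11,10): clear
  edge (11,10)–(10,11): clear
  edge (10,11)–(3,11): clear
  edge (3,11)–(0,0): clear
  midpoint (12,23/2) outside
  → clear

FREE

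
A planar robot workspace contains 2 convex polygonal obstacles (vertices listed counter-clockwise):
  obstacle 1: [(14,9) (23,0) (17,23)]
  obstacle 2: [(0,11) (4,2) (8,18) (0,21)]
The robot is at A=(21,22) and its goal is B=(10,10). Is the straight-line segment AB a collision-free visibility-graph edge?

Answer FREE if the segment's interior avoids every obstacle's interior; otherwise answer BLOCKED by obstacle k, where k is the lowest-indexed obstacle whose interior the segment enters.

Obstacle 1 [(14,9) (23,0) (17,23)]:
  edge (14,9)–(23,0): clear
  edge (23,0)–(17,23): crosses AB
  edge (17,23)–(14,9): crosses AB
  → BLOCKED
Obstacle 2 [(0,11) (4,2) (8,18) (0,21)]:
  edge (0,11)–(4,2): clear
  edge (4,2)–(8,18): clear
  edge (8,18)–(0,21): clear
  edge (0,21)–(0,11): clear
  midpoint (31/2,16) outside
  → clear

BLOCKED by obstacle 1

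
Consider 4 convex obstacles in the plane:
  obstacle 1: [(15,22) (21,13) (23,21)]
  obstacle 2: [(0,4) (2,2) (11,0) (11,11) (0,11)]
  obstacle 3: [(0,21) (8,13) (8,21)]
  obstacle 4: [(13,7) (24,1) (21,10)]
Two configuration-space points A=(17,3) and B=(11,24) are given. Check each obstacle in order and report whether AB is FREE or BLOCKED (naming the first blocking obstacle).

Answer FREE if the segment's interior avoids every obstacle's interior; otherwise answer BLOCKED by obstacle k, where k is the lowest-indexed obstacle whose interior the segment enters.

BLOCKED by obstacle 4

Obstacle 1 [(15,22) (21,13) (23,21)]:
  edge (15,22)–(21,13): clear
  edge (21,13)–(23,21): clear
  edge (23,21)–(15,22): clear
  midpoint (14,27/2) outside
  → clear
Obstacle 2 [(0,4) (2,2) (11,0) (11,11) (0,11)]:
  edge (0,4)–(2,2): clear
  edge (2,2)–(11,0): clear
  edge (11,0)–(11,11): clear
  edge (11,11)–(0,11): clear
  edge (0,11)–(0,4): clear
  midpoint (14,27/2) outside
  → clear
Obstacle 3 [(0,21) (8,13) (8,21)]:
  edge (0,21)–(8,13): clear
  edge (8,13)–(8,21): clear
  edge (8,21)–(0,21): clear
  midpoint (14,27/2) outside
  → clear
Obstacle 4 [(13,7) (24,1) (21,10)]:
  edge (13,7)–(24,1): crosses AB
  edge (24,1)–(21,10): clear
  edge (21,10)–(13,7): crosses AB
  → BLOCKED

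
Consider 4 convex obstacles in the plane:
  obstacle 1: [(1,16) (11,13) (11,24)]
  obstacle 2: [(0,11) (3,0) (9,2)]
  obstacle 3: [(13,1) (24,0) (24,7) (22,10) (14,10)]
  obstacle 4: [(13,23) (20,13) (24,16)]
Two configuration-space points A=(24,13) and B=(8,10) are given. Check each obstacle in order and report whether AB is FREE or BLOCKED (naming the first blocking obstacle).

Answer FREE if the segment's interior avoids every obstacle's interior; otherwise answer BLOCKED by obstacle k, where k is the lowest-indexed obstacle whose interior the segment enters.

FREE

Obstacle 1 [(1,16) (11,13) (11,24)]:
  edge (1,16)–(11,13): clear
  edge (11,13)–(11,24): clear
  edge (11,24)–(1,16): clear
  midpoint (16,23/2) outside
  → clear
Obstacle 2 [(0,11) (3,0) (9,2)]:
  edge (0,11)–(3,0): clear
  edge (3,0)–(9,2): clear
  edge (9,2)–(0,11): clear
  midpoint (16,23/2) outside
  → clear
Obstacle 3 [(13,1) (24,0) (24,7) (22,10) (14,10)]:
  edge (13,1)–(24,0): clear
  edge (24,0)–(24,7): clear
  edge (24,7)–(22,10): clear
  edge (22,10)–(14,10): clear
  edge (14,10)–(13,1): clear
  midpoint (16,23/2) outside
  → clear
Obstacle 4 [(13,23) (20,13) (24,16)]:
  edge (13,23)–(20,13): clear
  edge (20,13)–(24,16): clear
  edge (24,16)–(13,23): clear
  midpoint (16,23/2) outside
  → clear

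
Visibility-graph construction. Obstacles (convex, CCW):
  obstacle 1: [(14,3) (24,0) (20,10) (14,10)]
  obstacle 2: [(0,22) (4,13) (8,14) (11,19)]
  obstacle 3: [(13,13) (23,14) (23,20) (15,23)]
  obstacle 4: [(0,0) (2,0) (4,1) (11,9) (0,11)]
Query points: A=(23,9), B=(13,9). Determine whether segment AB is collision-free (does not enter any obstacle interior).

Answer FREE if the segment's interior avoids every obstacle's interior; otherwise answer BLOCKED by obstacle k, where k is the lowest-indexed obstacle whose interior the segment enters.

Obstacle 1 [(14,3) (24,0) (20,10) (14,10)]:
  edge (14,3)–(24,0): clear
  edge (24,0)–(20,10): crosses AB
  edge (20,10)–(14,10): clear
  edge (14,10)–(14,3): crosses AB
  → BLOCKED
Obstacle 2 [(0,22) (4,13) (8,14) (11,19)]:
  edge (0,22)–(4,13): clear
  edge (4,13)–(8,14): clear
  edge (8,14)–(11,19): clear
  edge (11,19)–(0,22): clear
  midpoint (18,9) outside
  → clear
Obstacle 3 [(13,13) (23,14) (23,20) (15,23)]:
  edge (13,13)–(23,14): clear
  edge (23,14)–(23,20): clear
  edge (23,20)–(15,23): clear
  edge (15,23)–(13,13): clear
  midpoint (18,9) outside
  → clear
Obstacle 4 [(0,0) (2,0) (4,1) (11,9) (0,11)]:
  edge (0,0)–(2,0): clear
  edge (2,0)–(4,1): clear
  edge (4,1)–(11,9): clear
  edge (11,9)–(0,11): clear
  edge (0,11)–(0,0): clear
  midpoint (18,9) outside
  → clear

BLOCKED by obstacle 1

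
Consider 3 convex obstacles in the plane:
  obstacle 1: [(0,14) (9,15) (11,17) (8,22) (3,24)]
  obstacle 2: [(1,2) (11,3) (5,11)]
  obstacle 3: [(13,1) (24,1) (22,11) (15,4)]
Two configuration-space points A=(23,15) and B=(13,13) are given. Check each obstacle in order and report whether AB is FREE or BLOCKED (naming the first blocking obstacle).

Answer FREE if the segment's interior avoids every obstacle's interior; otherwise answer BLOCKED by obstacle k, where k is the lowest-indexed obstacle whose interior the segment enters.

Obstacle 1 [(0,14) (9,15) (11,17) (8,22) (3,24)]:
  edge (0,14)–(9,15): clear
  edge (9,15)–(11,17): clear
  edge (11,17)–(8,22): clear
  edge (8,22)–(3,24): clear
  edge (3,24)–(0,14): clear
  midpoint (18,14) outside
  → clear
Obstacle 2 [(1,2) (11,3) (5,11)]:
  edge (1,2)–(11,3): clear
  edge (11,3)–(5,11): clear
  edge (5,11)–(1,2): clear
  midpoint (18,14) outside
  → clear
Obstacle 3 [(13,1) (24,1) (22,11) (15,4)]:
  edge (13,1)–(24,1): clear
  edge (24,1)–(22,11): clear
  edge (22,11)–(15,4): clear
  edge (15,4)–(13,1): clear
  midpoint (18,14) outside
  → clear

FREE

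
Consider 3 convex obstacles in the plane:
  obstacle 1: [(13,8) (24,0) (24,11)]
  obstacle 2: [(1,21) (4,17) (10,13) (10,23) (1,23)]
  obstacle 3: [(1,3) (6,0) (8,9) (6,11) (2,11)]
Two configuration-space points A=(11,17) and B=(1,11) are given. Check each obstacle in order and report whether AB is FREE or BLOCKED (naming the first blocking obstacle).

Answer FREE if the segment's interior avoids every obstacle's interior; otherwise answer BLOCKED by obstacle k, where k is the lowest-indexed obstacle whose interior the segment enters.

BLOCKED by obstacle 2

Obstacle 1 [(13,8) (24,0) (24,11)]:
  edge (13,8)–(24,0): clear
  edge (24,0)–(24,11): clear
  edge (24,11)–(13,8): clear
  midpoint (6,14) outside
  → clear
Obstacle 2 [(1,21) (4,17) (10,13) (10,23) (1,23)]:
  edge (1,21)–(4,17): clear
  edge (4,17)–(10,13): crosses AB
  edge (10,13)–(10,23): crosses AB
  edge (10,23)–(1,23): clear
  edge (1,23)–(1,21): clear
  → BLOCKED
Obstacle 3 [(1,3) (6,0) (8,9) (6,11) (2,11)]:
  edge (1,3)–(6,0): clear
  edge (6,0)–(8,9): clear
  edge (8,9)–(6,11): clear
  edge (6,11)–(2,11): clear
  edge (2,11)–(1,3): clear
  midpoint (6,14) outside
  → clear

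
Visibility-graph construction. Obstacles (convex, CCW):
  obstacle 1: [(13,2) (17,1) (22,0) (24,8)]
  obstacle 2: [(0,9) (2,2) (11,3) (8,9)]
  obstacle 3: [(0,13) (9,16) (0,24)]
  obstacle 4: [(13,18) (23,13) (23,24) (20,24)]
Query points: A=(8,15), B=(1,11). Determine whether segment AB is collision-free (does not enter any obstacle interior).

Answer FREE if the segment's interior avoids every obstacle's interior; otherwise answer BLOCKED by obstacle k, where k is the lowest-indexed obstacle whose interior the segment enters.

FREE

Obstacle 1 [(13,2) (17,1) (22,0) (24,8)]:
  edge (13,2)–(17,1): clear
  edge (17,1)–(22,0): clear
  edge (22,0)–(24,8): clear
  edge (24,8)–(13,2): clear
  midpoint (9/2,13) outside
  → clear
Obstacle 2 [(0,9) (2,2) (11,3) (8,9)]:
  edge (0,9)–(2,2): clear
  edge (2,2)–(11,3): clear
  edge (11,3)–(8,9): clear
  edge (8,9)–(0,9): clear
  midpoint (9/2,13) outside
  → clear
Obstacle 3 [(0,13) (9,16) (0,24)]:
  edge (0,13)–(9,16): clear
  edge (9,16)–(0,24): clear
  edge (0,24)–(0,13): clear
  midpoint (9/2,13) outside
  → clear
Obstacle 4 [(13,18) (23,13) (23,24) (20,24)]:
  edge (13,18)–(23,13): clear
  edge (23,13)–(23,24): clear
  edge (23,24)–(20,24): clear
  edge (20,24)–(13,18): clear
  midpoint (9/2,13) outside
  → clear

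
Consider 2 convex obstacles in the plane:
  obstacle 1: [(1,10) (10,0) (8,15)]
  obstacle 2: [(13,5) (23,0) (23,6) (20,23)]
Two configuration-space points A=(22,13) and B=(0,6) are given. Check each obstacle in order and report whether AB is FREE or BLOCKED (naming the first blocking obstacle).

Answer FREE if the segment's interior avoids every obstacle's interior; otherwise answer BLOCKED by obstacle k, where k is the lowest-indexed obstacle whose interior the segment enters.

BLOCKED by obstacle 1

Obstacle 1 [(1,10) (10,0) (8,15)]:
  edge (1,10)–(10,0): crosses AB
  edge (10,0)–(8,15): crosses AB
  edge (8,15)–(1,10): clear
  → BLOCKED
Obstacle 2 [(13,5) (23,0) (23,6) (20,23)]:
  edge (13,5)–(23,0): clear
  edge (23,0)–(23,6): clear
  edge (23,6)–(20,23): crosses AB
  edge (20,23)–(13,5): crosses AB
  → BLOCKED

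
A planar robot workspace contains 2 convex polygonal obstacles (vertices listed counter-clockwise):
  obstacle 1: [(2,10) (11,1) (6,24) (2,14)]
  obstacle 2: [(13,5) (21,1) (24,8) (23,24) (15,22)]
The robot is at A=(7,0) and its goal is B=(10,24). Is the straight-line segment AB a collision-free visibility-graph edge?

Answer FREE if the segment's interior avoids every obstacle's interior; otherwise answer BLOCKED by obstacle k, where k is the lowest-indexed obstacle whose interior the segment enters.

BLOCKED by obstacle 1

Obstacle 1 [(2,10) (11,1) (6,24) (2,14)]:
  edge (2,10)–(11,1): crosses AB
  edge (11,1)–(6,24): crosses AB
  edge (6,24)–(2,14): clear
  edge (2,14)–(2,10): clear
  → BLOCKED
Obstacle 2 [(13,5) (21,1) (24,8) (23,24) (15,22)]:
  edge (13,5)–(21,1): clear
  edge (21,1)–(24,8): clear
  edge (24,8)–(23,24): clear
  edge (23,24)–(15,22): clear
  edge (15,22)–(13,5): clear
  midpoint (17/2,12) outside
  → clear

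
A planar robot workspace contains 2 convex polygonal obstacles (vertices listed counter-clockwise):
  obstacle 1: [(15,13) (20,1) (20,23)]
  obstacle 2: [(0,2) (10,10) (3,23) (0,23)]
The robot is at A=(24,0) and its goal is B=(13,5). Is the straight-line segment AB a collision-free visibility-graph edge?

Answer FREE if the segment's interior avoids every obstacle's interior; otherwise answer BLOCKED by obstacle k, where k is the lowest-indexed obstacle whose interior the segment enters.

Obstacle 1 [(15,13) (20,1) (20,23)]:
  edge (15,13)–(20,1): crosses AB
  edge (20,1)–(20,23): crosses AB
  edge (20,23)–(15,13): clear
  → BLOCKED
Obstacle 2 [(0,2) (10,10) (3,23) (0,23)]:
  edge (0,2)–(10,10): clear
  edge (10,10)–(3,23): clear
  edge (3,23)–(0,23): clear
  edge (0,23)–(0,2): clear
  midpoint (37/2,5/2) outside
  → clear

BLOCKED by obstacle 1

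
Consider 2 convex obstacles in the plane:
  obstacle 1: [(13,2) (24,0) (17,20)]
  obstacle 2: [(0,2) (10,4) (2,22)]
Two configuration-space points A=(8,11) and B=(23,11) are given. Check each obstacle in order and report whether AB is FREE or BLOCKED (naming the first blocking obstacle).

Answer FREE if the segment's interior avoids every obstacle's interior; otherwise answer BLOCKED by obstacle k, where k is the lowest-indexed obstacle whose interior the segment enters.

Obstacle 1 [(13,2) (24,0) (17,20)]:
  edge (13,2)–(24,0): clear
  edge (24,0)–(17,20): crosses AB
  edge (17,20)–(13,2): crosses AB
  → BLOCKED
Obstacle 2 [(0,2) (10,4) (2,22)]:
  edge (0,2)–(10,4): clear
  edge (10,4)–(2,22): clear
  edge (2,22)–(0,2): clear
  midpoint (31/2,11) outside
  → clear

BLOCKED by obstacle 1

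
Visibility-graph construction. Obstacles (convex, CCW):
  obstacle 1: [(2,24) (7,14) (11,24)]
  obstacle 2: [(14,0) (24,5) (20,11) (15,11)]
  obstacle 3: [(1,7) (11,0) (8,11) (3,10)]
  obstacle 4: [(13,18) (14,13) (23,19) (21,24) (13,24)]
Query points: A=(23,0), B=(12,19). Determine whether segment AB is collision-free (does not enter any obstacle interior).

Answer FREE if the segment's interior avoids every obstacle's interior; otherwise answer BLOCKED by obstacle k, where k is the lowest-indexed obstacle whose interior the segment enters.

BLOCKED by obstacle 2

Obstacle 1 [(2,24) (7,14) (11,24)]:
  edge (2,24)–(7,14): clear
  edge (7,14)–(11,24): clear
  edge (11,24)–(2,24): clear
  midpoint (35/2,19/2) outside
  → clear
Obstacle 2 [(14,0) (24,5) (20,11) (15,11)]:
  edge (14,0)–(24,5): crosses AB
  edge (24,5)–(20,11): clear
  edge (20,11)–(15,11): crosses AB
  edge (15,11)–(14,0): clear
  → BLOCKED
Obstacle 3 [(1,7) (11,0) (8,11) (3,10)]:
  edge (1,7)–(11,0): clear
  edge (11,0)–(8,11): clear
  edge (8,11)–(3,10): clear
  edge (3,10)–(1,7): clear
  midpoint (35/2,19/2) outside
  → clear
Obstacle 4 [(13,18) (14,13) (23,19) (21,24) (13,24)]:
  edge (13,18)–(14,13): crosses AB
  edge (14,13)–(23,19): crosses AB
  edge (23,19)–(21,24): clear
  edge (21,24)–(13,24): clear
  edge (13,24)–(13,18): clear
  → BLOCKED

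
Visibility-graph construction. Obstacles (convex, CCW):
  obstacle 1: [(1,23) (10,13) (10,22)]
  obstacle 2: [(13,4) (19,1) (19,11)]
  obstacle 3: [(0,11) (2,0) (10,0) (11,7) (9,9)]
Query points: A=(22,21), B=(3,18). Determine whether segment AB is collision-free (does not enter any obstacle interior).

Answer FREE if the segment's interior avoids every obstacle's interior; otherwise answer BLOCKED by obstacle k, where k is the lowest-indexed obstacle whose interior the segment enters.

BLOCKED by obstacle 1

Obstacle 1 [(1,23) (10,13) (10,22)]:
  edge (1,23)–(10,13): crosses AB
  edge (10,13)–(10,22): crosses AB
  edge (10,22)–(1,23): clear
  → BLOCKED
Obstacle 2 [(13,4) (19,1) (19,11)]:
  edge (13,4)–(19,1): clear
  edge (19,1)–(19,11): clear
  edge (19,11)–(13,4): clear
  midpoint (25/2,39/2) outside
  → clear
Obstacle 3 [(0,11) (2,0) (10,0) (11,7) (9,9)]:
  edge (0,11)–(2,0): clear
  edge (2,0)–(10,0): clear
  edge (10,0)–(11,7): clear
  edge (11,7)–(9,9): clear
  edge (9,9)–(0,11): clear
  midpoint (25/2,39/2) outside
  → clear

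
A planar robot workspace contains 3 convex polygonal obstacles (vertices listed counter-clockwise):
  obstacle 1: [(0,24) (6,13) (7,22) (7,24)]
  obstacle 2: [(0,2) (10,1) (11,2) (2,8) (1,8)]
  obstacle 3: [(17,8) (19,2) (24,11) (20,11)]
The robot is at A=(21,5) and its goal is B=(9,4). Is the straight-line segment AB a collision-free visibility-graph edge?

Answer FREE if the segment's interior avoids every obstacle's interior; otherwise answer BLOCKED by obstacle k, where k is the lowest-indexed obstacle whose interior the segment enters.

BLOCKED by obstacle 3

Obstacle 1 [(0,24) (6,13) (7,22) (7,24)]:
  edge (0,24)–(6,13): clear
  edge (6,13)–(7,22): clear
  edge (7,22)–(7,24): clear
  edge (7,24)–(0,24): clear
  midpoint (15,9/2) outside
  → clear
Obstacle 2 [(0,2) (10,1) (11,2) (2,8) (1,8)]:
  edge (0,2)–(10,1): clear
  edge (10,1)–(11,2): clear
  edge (11,2)–(2,8): clear
  edge (2,8)–(1,8): clear
  edge (1,8)–(0,2): clear
  midpoint (15,9/2) outside
  → clear
Obstacle 3 [(17,8) (19,2) (24,11) (20,11)]:
  edge (17,8)–(19,2): crosses AB
  edge (19,2)–(24,11): crosses AB
  edge (24,11)–(20,11): clear
  edge (20,11)–(17,8): clear
  → BLOCKED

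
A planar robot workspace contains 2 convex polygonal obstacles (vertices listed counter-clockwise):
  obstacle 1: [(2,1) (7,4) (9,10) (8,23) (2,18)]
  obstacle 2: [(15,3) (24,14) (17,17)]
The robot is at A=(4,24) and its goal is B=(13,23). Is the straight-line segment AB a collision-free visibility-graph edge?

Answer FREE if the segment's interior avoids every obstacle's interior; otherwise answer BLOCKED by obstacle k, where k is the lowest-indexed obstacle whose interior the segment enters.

FREE

Obstacle 1 [(2,1) (7,4) (9,10) (8,23) (2,18)]:
  edge (2,1)–(7,4): clear
  edge (7,4)–(9,10): clear
  edge (9,10)–(8,23): clear
  edge (8,23)–(2,18): clear
  edge (2,18)–(2,1): clear
  midpoint (17/2,47/2) outside
  → clear
Obstacle 2 [(15,3) (24,14) (17,17)]:
  edge (15,3)–(24,14): clear
  edge (24,14)–(17,17): clear
  edge (17,17)–(15,3): clear
  midpoint (17/2,47/2) outside
  → clear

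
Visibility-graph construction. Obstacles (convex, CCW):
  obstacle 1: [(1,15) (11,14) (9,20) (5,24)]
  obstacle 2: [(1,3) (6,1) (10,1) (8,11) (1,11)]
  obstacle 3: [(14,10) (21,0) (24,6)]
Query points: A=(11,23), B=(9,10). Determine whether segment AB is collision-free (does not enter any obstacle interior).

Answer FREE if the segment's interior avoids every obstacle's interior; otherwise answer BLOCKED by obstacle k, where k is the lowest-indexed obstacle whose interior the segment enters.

Obstacle 1 [(1,15) (11,14) (9,20) (5,24)]:
  edge (1,15)–(11,14): crosses AB
  edge (11,14)–(9,20): crosses AB
  edge (9,20)–(5,24): clear
  edge (5,24)–(1,15): clear
  → BLOCKED
Obstacle 2 [(1,3) (6,1) (10,1) (8,11) (1,11)]:
  edge (1,3)–(6,1): clear
  edge (6,1)–(10,1): clear
  edge (10,1)–(8,11): clear
  edge (8,11)–(1,11): clear
  edge (1,11)–(1,3): clear
  midpoint (10,33/2) outside
  → clear
Obstacle 3 [(14,10) (21,0) (24,6)]:
  edge (14,10)–(21,0): clear
  edge (21,0)–(24,6): clear
  edge (24,6)–(14,10): clear
  midpoint (10,33/2) outside
  → clear

BLOCKED by obstacle 1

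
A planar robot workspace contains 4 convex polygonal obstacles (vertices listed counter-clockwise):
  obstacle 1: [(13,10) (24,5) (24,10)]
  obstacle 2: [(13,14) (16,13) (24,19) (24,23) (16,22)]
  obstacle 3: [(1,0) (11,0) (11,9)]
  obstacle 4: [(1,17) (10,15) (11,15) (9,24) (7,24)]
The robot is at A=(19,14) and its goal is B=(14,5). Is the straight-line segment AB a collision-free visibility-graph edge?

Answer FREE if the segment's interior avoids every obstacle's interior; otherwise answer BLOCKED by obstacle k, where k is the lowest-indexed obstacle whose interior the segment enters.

BLOCKED by obstacle 1

Obstacle 1 [(13,10) (24,5) (24,10)]:
  edge (13,10)–(24,5): crosses AB
  edge (24,5)–(24,10): clear
  edge (24,10)–(13,10): crosses AB
  → BLOCKED
Obstacle 2 [(13,14) (16,13) (24,19) (24,23) (16,22)]:
  edge (13,14)–(16,13): clear
  edge (16,13)–(24,19): clear
  edge (24,19)–(24,23): clear
  edge (24,23)–(16,22): clear
  edge (16,22)–(13,14): clear
  midpoint (33/2,19/2) outside
  → clear
Obstacle 3 [(1,0) (11,0) (11,9)]:
  edge (1,0)–(11,0): clear
  edge (11,0)–(11,9): clear
  edge (11,9)–(1,0): clear
  midpoint (33/2,19/2) outside
  → clear
Obstacle 4 [(1,17) (10,15) (11,15) (9,24) (7,24)]:
  edge (1,17)–(10,15): clear
  edge (10,15)–(11,15): clear
  edge (11,15)–(9,24): clear
  edge (9,24)–(7,24): clear
  edge (7,24)–(1,17): clear
  midpoint (33/2,19/2) outside
  → clear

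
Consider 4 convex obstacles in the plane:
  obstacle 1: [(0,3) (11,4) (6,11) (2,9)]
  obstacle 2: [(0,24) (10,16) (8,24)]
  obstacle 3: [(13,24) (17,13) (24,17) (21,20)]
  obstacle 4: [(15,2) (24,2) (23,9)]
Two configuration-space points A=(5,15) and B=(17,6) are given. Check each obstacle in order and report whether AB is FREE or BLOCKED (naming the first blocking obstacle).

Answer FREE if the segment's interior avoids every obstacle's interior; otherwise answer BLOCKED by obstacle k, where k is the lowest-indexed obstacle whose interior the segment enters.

Obstacle 1 [(0,3) (11,4) (6,11) (2,9)]:
  edge (0,3)–(11,4): clear
  edge (11,4)–(6,11): clear
  edge (6,11)–(2,9): clear
  edge (2,9)–(0,3): clear
  midpoint (11,21/2) outside
  → clear
Obstacle 2 [(0,24) (10,16) (8,24)]:
  edge (0,24)–(10,16): clear
  edge (10,16)–(8,24): clear
  edge (8,24)–(0,24): clear
  midpoint (11,21/2) outside
  → clear
Obstacle 3 [(13,24) (17,13) (24,17) (21,20)]:
  edge (13,24)–(17,13): clear
  edge (17,13)–(24,17): clear
  edge (24,17)–(21,20): clear
  edge (21,20)–(13,24): clear
  midpoint (11,21/2) outside
  → clear
Obstacle 4 [(15,2) (24,2) (23,9)]:
  edge (15,2)–(24,2): clear
  edge (24,2)–(23,9): clear
  edge (23,9)–(15,2): clear
  midpoint (11,21/2) outside
  → clear

FREE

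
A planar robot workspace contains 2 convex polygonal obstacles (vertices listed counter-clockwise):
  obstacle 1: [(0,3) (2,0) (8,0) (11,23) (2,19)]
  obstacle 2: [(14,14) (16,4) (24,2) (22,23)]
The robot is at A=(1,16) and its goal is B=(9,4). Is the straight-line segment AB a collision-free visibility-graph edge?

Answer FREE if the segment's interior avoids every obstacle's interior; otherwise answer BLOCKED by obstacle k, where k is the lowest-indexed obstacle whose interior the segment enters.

BLOCKED by obstacle 1

Obstacle 1 [(0,3) (2,0) (8,0) (11,23) (2,19)]:
  edge (0,3)–(2,0): clear
  edge (2,0)–(8,0): clear
  edge (8,0)–(11,23): crosses AB
  edge (11,23)–(2,19): clear
  edge (2,19)–(0,3): crosses AB
  → BLOCKED
Obstacle 2 [(14,14) (16,4) (24,2) (22,23)]:
  edge (14,14)–(16,4): clear
  edge (16,4)–(24,2): clear
  edge (24,2)–(22,23): clear
  edge (22,23)–(14,14): clear
  midpoint (5,10) outside
  → clear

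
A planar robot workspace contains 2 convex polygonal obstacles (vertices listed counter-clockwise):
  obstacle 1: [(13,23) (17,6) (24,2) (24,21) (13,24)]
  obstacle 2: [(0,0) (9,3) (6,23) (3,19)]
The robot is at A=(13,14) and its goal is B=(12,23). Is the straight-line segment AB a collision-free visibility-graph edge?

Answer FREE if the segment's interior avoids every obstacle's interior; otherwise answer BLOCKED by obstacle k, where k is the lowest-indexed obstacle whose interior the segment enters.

FREE

Obstacle 1 [(13,23) (17,6) (24,2) (24,21) (13,24)]:
  edge (13,23)–(17,6): clear
  edge (17,6)–(24,2): clear
  edge (24,2)–(24,21): clear
  edge (24,21)–(13,24): clear
  edge (13,24)–(13,23): clear
  midpoint (25/2,37/2) outside
  → clear
Obstacle 2 [(0,0) (9,3) (6,23) (3,19)]:
  edge (0,0)–(9,3): clear
  edge (9,3)–(6,23): clear
  edge (6,23)–(3,19): clear
  edge (3,19)–(0,0): clear
  midpoint (25/2,37/2) outside
  → clear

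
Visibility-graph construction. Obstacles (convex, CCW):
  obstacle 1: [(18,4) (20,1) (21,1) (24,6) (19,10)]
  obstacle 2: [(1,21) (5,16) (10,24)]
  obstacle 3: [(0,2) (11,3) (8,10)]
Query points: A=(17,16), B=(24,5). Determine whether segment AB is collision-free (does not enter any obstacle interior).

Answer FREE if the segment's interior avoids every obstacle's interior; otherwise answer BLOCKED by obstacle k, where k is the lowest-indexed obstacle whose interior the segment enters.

Obstacle 1 [(18,4) (20,1) (21,1) (24,6) (19,10)]:
  edge (18,4)–(20,1): clear
  edge (20,1)–(21,1): clear
  edge (21,1)–(24,6): crosses AB
  edge (24,6)–(19,10): crosses AB
  edge (19,10)–(18,4): clear
  → BLOCKED
Obstacle 2 [(1,21) (5,16) (10,24)]:
  edge (1,21)–(5,16): clear
  edge (5,16)–(10,24): clear
  edge (10,24)–(1,21): clear
  midpoint (41/2,21/2) outside
  → clear
Obstacle 3 [(0,2) (11,3) (8,10)]:
  edge (0,2)–(11,3): clear
  edge (11,3)–(8,10): clear
  edge (8,10)–(0,2): clear
  midpoint (41/2,21/2) outside
  → clear

BLOCKED by obstacle 1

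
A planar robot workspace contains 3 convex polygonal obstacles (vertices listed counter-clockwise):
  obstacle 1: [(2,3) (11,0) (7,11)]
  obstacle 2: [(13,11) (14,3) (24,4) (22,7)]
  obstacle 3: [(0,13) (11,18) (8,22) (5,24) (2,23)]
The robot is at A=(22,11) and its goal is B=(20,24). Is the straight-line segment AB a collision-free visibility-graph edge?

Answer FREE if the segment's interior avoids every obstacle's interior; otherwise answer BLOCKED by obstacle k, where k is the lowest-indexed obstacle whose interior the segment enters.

Obstacle 1 [(2,3) (11,0) (7,11)]:
  edge (2,3)–(11,0): clear
  edge (11,0)–(7,11): clear
  edge (7,11)–(2,3): clear
  midpoint (21,35/2) outside
  → clear
Obstacle 2 [(13,11) (14,3) (24,4) (22,7)]:
  edge (13,11)–(14,3): clear
  edge (14,3)–(24,4): clear
  edge (24,4)–(22,7): clear
  edge (22,7)–(13,11): clear
  midpoint (21,35/2) outside
  → clear
Obstacle 3 [(0,13) (11,18) (8,22) (5,24) (2,23)]:
  edge (0,13)–(11,18): clear
  edge (11,18)–(8,22): clear
  edge (8,22)–(5,24): clear
  edge (5,24)–(2,23): clear
  edge (2,23)–(0,13): clear
  midpoint (21,35/2) outside
  → clear

FREE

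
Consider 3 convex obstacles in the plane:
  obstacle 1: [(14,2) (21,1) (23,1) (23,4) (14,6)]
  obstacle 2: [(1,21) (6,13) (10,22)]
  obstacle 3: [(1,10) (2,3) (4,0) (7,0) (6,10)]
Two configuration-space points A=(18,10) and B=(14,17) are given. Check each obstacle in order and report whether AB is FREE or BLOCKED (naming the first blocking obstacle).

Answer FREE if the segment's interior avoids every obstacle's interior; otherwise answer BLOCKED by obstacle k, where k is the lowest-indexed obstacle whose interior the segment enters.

FREE

Obstacle 1 [(14,2) (21,1) (23,1) (23,4) (14,6)]:
  edge (14,2)–(21,1): clear
  edge (21,1)–(23,1): clear
  edge (23,1)–(23,4): clear
  edge (23,4)–(14,6): clear
  edge (14,6)–(14,2): clear
  midpoint (16,27/2) outside
  → clear
Obstacle 2 [(1,21) (6,13) (10,22)]:
  edge (1,21)–(6,13): clear
  edge (6,13)–(10,22): clear
  edge (10,22)–(1,21): clear
  midpoint (16,27/2) outside
  → clear
Obstacle 3 [(1,10) (2,3) (4,0) (7,0) (6,10)]:
  edge (1,10)–(2,3): clear
  edge (2,3)–(4,0): clear
  edge (4,0)–(7,0): clear
  edge (7,0)–(6,10): clear
  edge (6,10)–(1,10): clear
  midpoint (16,27/2) outside
  → clear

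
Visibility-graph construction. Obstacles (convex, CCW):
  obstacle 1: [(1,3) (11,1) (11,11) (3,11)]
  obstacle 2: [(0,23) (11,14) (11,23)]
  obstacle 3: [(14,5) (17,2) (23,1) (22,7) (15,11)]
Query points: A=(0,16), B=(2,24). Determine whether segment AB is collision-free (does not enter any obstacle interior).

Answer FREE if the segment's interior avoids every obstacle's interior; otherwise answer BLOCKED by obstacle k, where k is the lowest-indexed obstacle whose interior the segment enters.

Obstacle 1 [(1,3) (11,1) (11,11) (3,11)]:
  edge (1,3)–(11,1): clear
  edge (11,1)–(11,11): clear
  edge (11,11)–(3,11): clear
  edge (3,11)–(1,3): clear
  midpoint (1,20) outside
  → clear
Obstacle 2 [(0,23) (11,14) (11,23)]:
  edge (0,23)–(11,14): crosses AB
  edge (11,14)–(11,23): clear
  edge (11,23)–(0,23): crosses AB
  → BLOCKED
Obstacle 3 [(14,5) (17,2) (23,1) (22,7) (15,11)]:
  edge (14,5)–(17,2): clear
  edge (17,2)–(23,1): clear
  edge (23,1)–(22,7): clear
  edge (22,7)–(15,11): clear
  edge (15,11)–(14,5): clear
  midpoint (1,20) outside
  → clear

BLOCKED by obstacle 2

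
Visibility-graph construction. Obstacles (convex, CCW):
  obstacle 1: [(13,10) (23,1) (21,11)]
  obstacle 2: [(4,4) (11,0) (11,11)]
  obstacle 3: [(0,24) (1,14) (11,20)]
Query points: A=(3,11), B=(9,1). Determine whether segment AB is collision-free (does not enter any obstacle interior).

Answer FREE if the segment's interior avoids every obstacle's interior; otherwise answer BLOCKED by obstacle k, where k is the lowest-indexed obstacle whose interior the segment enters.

Obstacle 1 [(13,10) (23,1) (21,11)]:
  edge (13,10)–(23,1): clear
  edge (23,1)–(21,11): clear
  edge (21,11)–(13,10): clear
  midpoint (6,6) outside
  → clear
Obstacle 2 [(4,4) (11,0) (11,11)]:
  edge (4,4)–(11,0): crosses AB
  edge (11,0)–(11,11): clear
  edge (11,11)–(4,4): crosses AB
  → BLOCKED
Obstacle 3 [(0,24) (1,14) (11,20)]:
  edge (0,24)–(1,14): clear
  edge (1,14)–(11,20): clear
  edge (11,20)–(0,24): clear
  midpoint (6,6) outside
  → clear

BLOCKED by obstacle 2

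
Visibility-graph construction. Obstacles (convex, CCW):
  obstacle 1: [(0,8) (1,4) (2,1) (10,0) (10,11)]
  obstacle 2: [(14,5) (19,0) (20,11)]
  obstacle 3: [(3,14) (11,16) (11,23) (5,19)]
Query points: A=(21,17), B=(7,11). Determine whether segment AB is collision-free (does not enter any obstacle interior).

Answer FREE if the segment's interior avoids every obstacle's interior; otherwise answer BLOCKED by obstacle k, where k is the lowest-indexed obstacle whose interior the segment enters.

Obstacle 1 [(0,8) (1,4) (2,1) (10,0) (10,11)]:
  edge (0,8)–(1,4): clear
  edge (1,4)–(2,1): clear
  edge (2,1)–(10,0): clear
  edge (10,0)–(10,11): clear
  edge (10,11)–(0,8): clear
  midpoint (14,14) outside
  → clear
Obstacle 2 [(14,5) (19,0) (20,11)]:
  edge (14,5)–(19,0): clear
  edge (19,0)–(20,11): clear
  edge (20,11)–(14,5): clear
  midpoint (14,14) outside
  → clear
Obstacle 3 [(3,14) (11,16) (11,23) (5,19)]:
  edge (3,14)–(11,16): clear
  edge (11,16)–(11,23): clear
  edge (11,23)–(5,19): clear
  edge (5,19)–(3,14): clear
  midpoint (14,14) outside
  → clear

FREE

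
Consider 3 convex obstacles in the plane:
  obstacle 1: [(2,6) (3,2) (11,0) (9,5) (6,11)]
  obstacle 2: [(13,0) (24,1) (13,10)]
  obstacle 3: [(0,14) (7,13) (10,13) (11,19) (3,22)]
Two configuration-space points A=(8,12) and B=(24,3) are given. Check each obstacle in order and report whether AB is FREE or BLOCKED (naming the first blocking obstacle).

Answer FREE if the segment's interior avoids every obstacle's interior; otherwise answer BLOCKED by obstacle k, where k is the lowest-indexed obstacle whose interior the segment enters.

Obstacle 1 [(2,6) (3,2) (11,0) (9,5) (6,11)]:
  edge (2,6)–(3,2): clear
  edge (3,2)–(11,0): clear
  edge (11,0)–(9,5): clear
  edge (9,5)–(6,11): clear
  edge (6,11)–(2,6): clear
  midpoint (16,15/2) outside
  → clear
Obstacle 2 [(13,0) (24,1) (13,10)]:
  edge (13,0)–(24,1): clear
  edge (24,1)–(13,10): crosses AB
  edge (13,10)–(13,0): crosses AB
  → BLOCKED
Obstacle 3 [(0,14) (7,13) (10,13) (11,19) (3,22)]:
  edge (0,14)–(7,13): clear
  edge (7,13)–(10,13): clear
  edge (10,13)–(11,19): clear
  edge (11,19)–(3,22): clear
  edge (3,22)–(0,14): clear
  midpoint (16,15/2) outside
  → clear

BLOCKED by obstacle 2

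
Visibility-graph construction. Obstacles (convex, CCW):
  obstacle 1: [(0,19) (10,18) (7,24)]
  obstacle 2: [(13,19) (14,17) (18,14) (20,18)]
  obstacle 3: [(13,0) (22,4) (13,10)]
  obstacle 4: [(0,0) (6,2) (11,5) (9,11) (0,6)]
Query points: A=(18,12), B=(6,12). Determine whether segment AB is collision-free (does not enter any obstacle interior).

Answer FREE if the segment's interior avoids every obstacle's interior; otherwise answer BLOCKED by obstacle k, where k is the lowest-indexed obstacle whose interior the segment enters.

Obstacle 1 [(0,19) (10,18) (7,24)]:
  edge (0,19)–(10,18): clear
  edge (10,18)–(7,24): clear
  edge (7,24)–(0,19): clear
  midpoint (12,12) outside
  → clear
Obstacle 2 [(13,19) (14,17) (18,14) (20,18)]:
  edge (13,19)–(14,17): clear
  edge (14,17)–(18,14): clear
  edge (18,14)–(20,18): clear
  edge (20,18)–(13,19): clear
  midpoint (12,12) outside
  → clear
Obstacle 3 [(13,0) (22,4) (13,10)]:
  edge (13,0)–(22,4): clear
  edge (22,4)–(13,10): clear
  edge (13,10)–(13,0): clear
  midpoint (12,12) outside
  → clear
Obstacle 4 [(0,0) (6,2) (11,5) (9,11) (0,6)]:
  edge (0,0)–(6,2): clear
  edge (6,2)–(11,5): clear
  edge (11,5)–(9,11): clear
  edge (9,11)–(0,6): clear
  edge (0,6)–(0,0): clear
  midpoint (12,12) outside
  → clear

FREE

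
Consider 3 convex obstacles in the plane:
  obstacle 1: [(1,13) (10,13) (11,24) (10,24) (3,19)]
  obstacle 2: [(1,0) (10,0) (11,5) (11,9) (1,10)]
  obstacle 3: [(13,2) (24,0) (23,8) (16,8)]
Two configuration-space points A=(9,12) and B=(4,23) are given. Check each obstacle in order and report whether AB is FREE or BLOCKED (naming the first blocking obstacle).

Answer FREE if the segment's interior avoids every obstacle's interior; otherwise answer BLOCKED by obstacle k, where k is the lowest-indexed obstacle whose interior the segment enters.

Obstacle 1 [(1,13) (10,13) (11,24) (10,24) (3,19)]:
  edge (1,13)–(10,13): crosses AB
  edge (10,13)–(11,24): clear
  edge (11,24)–(10,24): clear
  edge (10,24)–(3,19): crosses AB
  edge (3,19)–(1,13): clear
  → BLOCKED
Obstacle 2 [(1,0) (10,0) (11,5) (11,9) (1,10)]:
  edge (1,0)–(10,0): clear
  edge (10,0)–(11,5): clear
  edge (11,5)–(11,9): clear
  edge (11,9)–(1,10): clear
  edge (1,10)–(1,0): clear
  midpoint (13/2,35/2) outside
  → clear
Obstacle 3 [(13,2) (24,0) (23,8) (16,8)]:
  edge (13,2)–(24,0): clear
  edge (24,0)–(23,8): clear
  edge (23,8)–(16,8): clear
  edge (16,8)–(13,2): clear
  midpoint (13/2,35/2) outside
  → clear

BLOCKED by obstacle 1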